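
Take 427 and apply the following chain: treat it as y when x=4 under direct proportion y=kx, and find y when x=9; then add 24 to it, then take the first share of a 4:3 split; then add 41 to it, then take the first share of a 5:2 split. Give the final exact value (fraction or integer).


Start with 427.
Step 1: Direct prop: k = (427)/4; new y = k*9 = 427*9/4 = 3843/4
Step 2: Add 24: 3843/4+24=3939/4; split 4:3 first = 3939/4*4/7 = 3939/7
Step 3: Add 41: 3939/7+41=4226/7; split 5:2 first = 4226/7*5/7 = 21130/49
Final result = 21130/49

21130/49


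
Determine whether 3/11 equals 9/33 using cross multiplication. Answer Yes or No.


Cross multiply to check 3/11 = 9/33
Left cross product: 3 * 33 = 99
Right cross product: 11 * 9 = 99
99 = 99
Equal, so proportions match => Yes

Yes


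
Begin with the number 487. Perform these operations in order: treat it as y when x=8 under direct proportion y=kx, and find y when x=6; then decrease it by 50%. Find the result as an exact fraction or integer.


Start with 487.
Step 1: Direct prop: k = (487)/8; new y = k*6 = 487*6/8 = 1461/4
Step 2: Decrease by 50%: 1461/4 * 50/100 = 1461/8
Final result = 1461/8

1461/8


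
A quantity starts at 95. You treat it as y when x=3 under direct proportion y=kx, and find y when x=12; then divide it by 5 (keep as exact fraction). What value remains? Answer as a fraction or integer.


Start with 95.
Step 1: Direct prop: k = (95)/3; new y = k*12 = 95*12/3 = 380
Step 2: Divide by 5: 380 / 5 = 76
Final result = 76

76


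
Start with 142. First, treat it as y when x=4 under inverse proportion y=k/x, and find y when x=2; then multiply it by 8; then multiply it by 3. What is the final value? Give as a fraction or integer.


Start with 142.
Step 1: Inverse prop: k = (142)*4; new y = k/2 = 142*4/2 = 284
Step 2: Multiply by 8: 284 * 8 = 2272
Step 3: Multiply by 3: 2272 * 3 = 6816
Final result = 6816

6816


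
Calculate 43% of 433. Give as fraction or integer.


Compute 43% of 433
Convert percentage: 43% = 43/100
Multiply: 433 * 43/100
= 18619/100
= 18619/100

18619/100


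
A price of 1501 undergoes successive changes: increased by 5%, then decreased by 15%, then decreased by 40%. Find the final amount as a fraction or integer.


Start: 1501
Step 1: increase by 5% => multiply by 105/100
  1501 * 105/100 = 31521/20
Step 2: decrease by 15% => multiply by 85/100
  31521/20 * 85/100 = 535857/400
Step 3: decrease by 40% => multiply by 60/100
  535857/400 * 60/100 = 1607571/2000
Final value = 1607571/2000

1607571/2000


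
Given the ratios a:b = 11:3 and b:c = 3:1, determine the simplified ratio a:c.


Given a:b = 11:3 and b:c = 3:1
Make b consistent. Multiply first ratio by 3: a:b = 33:9
Multiply second ratio by 3: b:c = 9:3
Now b = 9 in both, so a:b:c = 33:9:3
Therefore a:c = 33:3
Simplify by GCD: a:c = 11:1

11:1


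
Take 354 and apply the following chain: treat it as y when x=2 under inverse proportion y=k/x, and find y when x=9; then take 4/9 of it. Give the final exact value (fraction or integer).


Start with 354.
Step 1: Inverse prop: k = (354)*2; new y = k/9 = 354*2/9 = 236/3
Step 2: Take 4/9: 236/3 * 4/9 = 944/27
Final result = 944/27

944/27


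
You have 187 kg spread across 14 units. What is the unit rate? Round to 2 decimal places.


Total kg = 187
Number of units = 14
Unit rate = 187 / 14
= 13.36 kg per unit

13.36


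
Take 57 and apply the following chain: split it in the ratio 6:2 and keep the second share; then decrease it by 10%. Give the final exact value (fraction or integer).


Start with 57.
Step 1: Split 6:2, second share = 57 * 2/8 = 57/4
Step 2: Decrease by 10%: 57/4 * 90/100 = 513/40
Final result = 513/40

513/40


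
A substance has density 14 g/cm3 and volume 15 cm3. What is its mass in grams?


Using mass = density * volume
Density = 14 g/cm3
Volume = 15 cm3
Mass = 14 * 15
= 210 g

210


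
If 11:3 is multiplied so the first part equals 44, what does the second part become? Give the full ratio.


Original ratio: 11:3
First term target: 44
Scale factor = 44 / 11 = 4
Multiply second term: 3 * 4 = 12
Equivalent ratio = 44:12

44:12


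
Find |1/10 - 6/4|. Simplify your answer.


Simplify: 1/10 = 1/10 and 6/4 = 3/2
Find common denominator: LCD = 10
Convert: 1/10 and 15/10
Difference = |1 - 15|/10 = 14/10
Simplified = 7/5

7/5


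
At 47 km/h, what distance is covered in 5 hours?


Using distance = speed * time
Speed = 47 km/h
Time = 5 hours
Distance = 47 * 5
= 235 km

235


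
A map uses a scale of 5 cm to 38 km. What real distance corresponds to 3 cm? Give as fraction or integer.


Map scale: 5 cm = 38 km
Measured distance on map = 3 cm
Set up proportion: 3 * 38 / 5
= 114 / 5
= 114/5 km

114/5


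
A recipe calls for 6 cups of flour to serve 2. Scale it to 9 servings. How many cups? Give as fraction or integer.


Original: 6 cups for 2 servings
Target servings = 9
Scaling factor = 9/2
New amount = 6 * 9/2
= 54/2
= 27 cups

27


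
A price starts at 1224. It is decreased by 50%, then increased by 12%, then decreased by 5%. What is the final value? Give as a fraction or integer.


Start: 1224
Step 1: decrease by 50% => multiply by 50/100
  1224 * 50/100 = 612
Step 2: increase by 12% => multiply by 112/100
  612 * 112/100 = 17136/25
Step 3: decrease by 5% => multiply by 95/100
  17136/25 * 95/100 = 81396/125
Final value = 81396/125

81396/125


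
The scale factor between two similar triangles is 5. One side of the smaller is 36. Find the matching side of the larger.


Similar triangles have proportional sides
Scale factor = 5
Smaller side = 36
Corresponding larger side = 36 * 5
= 180

180


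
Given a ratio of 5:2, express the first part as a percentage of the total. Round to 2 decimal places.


Total parts = 5 + 2 = 7
First part fraction = 5/7
Percentage = (5/7) * 100
= 0.714286 * 100
= 71.43%

71.43


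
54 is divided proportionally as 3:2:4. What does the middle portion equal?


Ratio = 3:2:4
Total parts = 3 + 2 + 4 = 9
Value per part = 54 / 9 = 6
First share = 3 * 6 = 18
Middle share = 2 * 6 = 12
Third share = 4 * 6 = 24

12


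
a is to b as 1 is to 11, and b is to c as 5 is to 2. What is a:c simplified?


Given a:b = 1:11 and b:c = 5:2
Make b consistent. Multiply first ratio by 5: a:b = 5:55
Multiply second ratio by 11: b:c = 55:22
Now b = 55 in both, so a:b:c = 5:55:22
Therefore a:c = 5:22
Simplify by GCD: a:c = 5:22

5:22


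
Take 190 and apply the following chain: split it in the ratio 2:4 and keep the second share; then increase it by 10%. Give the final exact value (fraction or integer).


Start with 190.
Step 1: Split 2:4, second share = 190 * 4/6 = 380/3
Step 2: Increase by 10%: 380/3 * 110/100 = 418/3
Final result = 418/3

418/3


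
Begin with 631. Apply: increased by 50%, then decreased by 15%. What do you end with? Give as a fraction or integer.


Start: 631
Step 1: increase by 50% => multiply by 150/100
  631 * 150/100 = 1893/2
Step 2: decrease by 15% => multiply by 85/100
  1893/2 * 85/100 = 32181/40
Final value = 32181/40

32181/40


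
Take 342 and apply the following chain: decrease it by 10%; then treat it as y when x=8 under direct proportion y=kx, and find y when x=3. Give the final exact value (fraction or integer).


Start with 342.
Step 1: Decrease by 10%: 342 * 90/100 = 1539/5
Step 2: Direct prop: k = (1539/5)/8; new y = k*3 = 1539/5*3/8 = 4617/40
Final result = 4617/40

4617/40


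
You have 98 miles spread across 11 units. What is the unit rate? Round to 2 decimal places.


Total miles = 98
Number of units = 11
Unit rate = 98 / 11
= 8.91 miles per unit

8.91


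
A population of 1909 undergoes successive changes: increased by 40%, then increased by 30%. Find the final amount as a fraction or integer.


Start: 1909
Step 1: increase by 40% => multiply by 140/100
  1909 * 140/100 = 13363/5
Step 2: increase by 30% => multiply by 130/100
  13363/5 * 130/100 = 173719/50
Final value = 173719/50

173719/50


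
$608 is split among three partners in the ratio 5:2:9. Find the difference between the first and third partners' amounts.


Total parts = 5 + 2 + 9 = 16
Value per part = 608 / 16 = 38
Shares: 5*38=190, 2*38=76, 9*38=342
First share = 190, third share = 342
Difference = |190 - 342| = 152

152


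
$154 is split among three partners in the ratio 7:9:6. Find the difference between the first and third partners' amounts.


Total parts = 7 + 9 + 6 = 22
Value per part = 154 / 22 = 7
Shares: 7*7=49, 9*7=63, 6*7=42
First share = 49, third share = 42
Difference = |49 - 42| = 7

7


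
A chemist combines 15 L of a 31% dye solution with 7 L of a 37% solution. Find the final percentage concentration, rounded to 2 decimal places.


Solute in mixture 1 = 31% of 15 L = 15*31/100 = 93/20 L
Solute in mixture 2 = 37% of 7 L = 7*37/100 = 259/100 L
Total solute = 93/20 + 259/100 = 181/25 L
Total volume = 15 + 7 = 22 L
Final concentration = 181/25/22 * 100 = 32.91%

32.91


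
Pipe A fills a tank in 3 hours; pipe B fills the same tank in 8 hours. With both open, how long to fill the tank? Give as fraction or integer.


Rate of A = 1/3 job per hour
Rate of B = 1/8 job per hour
Combined rate = 1/3 + 1/8
Find common denominator: (8 + 3)/(3*8) = 11/24
Combined rate = 11/24 job per hour
Time together = 1 / (11/24) = 24/11 hours

24/11


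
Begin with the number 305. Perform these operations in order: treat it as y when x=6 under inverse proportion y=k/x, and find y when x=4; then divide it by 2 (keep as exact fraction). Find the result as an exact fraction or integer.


Start with 305.
Step 1: Inverse prop: k = (305)*6; new y = k/4 = 305*6/4 = 915/2
Step 2: Divide by 2: 915/2 / 2 = 915/4
Final result = 915/4

915/4


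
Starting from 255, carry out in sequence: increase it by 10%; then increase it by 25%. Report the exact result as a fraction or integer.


Start with 255.
Step 1: Increase by 10%: 255 * 110/100 = 561/2
Step 2: Increase by 25%: 561/2 * 125/100 = 2805/8
Final result = 2805/8

2805/8


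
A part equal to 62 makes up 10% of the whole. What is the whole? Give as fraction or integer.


Given: 62 is 10% of the whole
Set up: 62 = 10/100 * whole
whole = 62 * 100 / 10
whole = 6200 / 10
whole = 620

620


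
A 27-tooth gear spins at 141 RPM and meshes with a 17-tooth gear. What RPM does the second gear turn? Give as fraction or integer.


Gear ratio: teeth_A * RPM_A = teeth_B * RPM_B
27 * 141 = 17 * RPM_B
3807 = 17 * RPM_B
RPM_B = 3807 / 17
RPM_B = 3807/17

3807/17


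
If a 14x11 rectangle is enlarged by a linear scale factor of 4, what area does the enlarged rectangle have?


Original dimensions: 14 x 11
Enlargement factor = 4
New width = 14 * 4 = 56
New height = 11 * 4 = 44
New area = 56 * 44 = 2464

2464


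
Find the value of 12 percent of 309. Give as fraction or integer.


Compute 12% of 309
Convert percentage: 12% = 12/100
Multiply: 309 * 12/100
= 3708/100
= 927/25

927/25


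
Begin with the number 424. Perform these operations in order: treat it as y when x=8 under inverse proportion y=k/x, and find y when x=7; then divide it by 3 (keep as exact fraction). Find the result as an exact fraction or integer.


Start with 424.
Step 1: Inverse prop: k = (424)*8; new y = k/7 = 424*8/7 = 3392/7
Step 2: Divide by 3: 3392/7 / 3 = 3392/21
Final result = 3392/21

3392/21


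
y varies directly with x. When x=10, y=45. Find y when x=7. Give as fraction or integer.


Direct proportion: y = kx
Find k: k = 45/10 = 9/2
Compute y at x=7: y = 9/2 * 7
y = 63/2

63/2


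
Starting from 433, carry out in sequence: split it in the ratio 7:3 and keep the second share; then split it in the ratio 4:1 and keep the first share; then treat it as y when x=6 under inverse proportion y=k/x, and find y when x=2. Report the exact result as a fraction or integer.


Start with 433.
Step 1: Split 7:3, second share = 433 * 3/10 = 1299/10
Step 2: Split 4:1, first share = 1299/10 * 4/5 = 2598/25
Step 3: Inverse prop: k = (2598/25)*6; new y = k/2 = 2598/25*6/2 = 7794/25
Final result = 7794/25

7794/25


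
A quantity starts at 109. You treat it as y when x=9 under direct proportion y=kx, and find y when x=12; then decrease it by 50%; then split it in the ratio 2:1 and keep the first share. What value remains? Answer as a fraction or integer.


Start with 109.
Step 1: Direct prop: k = (109)/9; new y = k*12 = 109*12/9 = 436/3
Step 2: Decrease by 50%: 436/3 * 50/100 = 218/3
Step 3: Split 2:1, first share = 218/3 * 2/3 = 436/9
Final result = 436/9

436/9


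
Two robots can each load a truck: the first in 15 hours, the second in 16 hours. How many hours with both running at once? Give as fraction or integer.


Rate of A = 1/15 job per hour
Rate of B = 1/16 job per hour
Combined rate = 1/15 + 1/16
Find common denominator: (16 + 15)/(15*16) = 31/240
Combined rate = 31/240 job per hour
Time together = 1 / (31/240) = 240/31 hours

240/31


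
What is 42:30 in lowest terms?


Find GCD(42, 30)
GCD = 6
Divide both by 6: 42/6 = 7, 30/6 = 5
Simplified ratio = 7:5

7:5


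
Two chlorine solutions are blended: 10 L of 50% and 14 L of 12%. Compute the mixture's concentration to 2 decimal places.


Solute in mixture 1 = 50% of 10 L = 10*50/100 = 5 L
Solute in mixture 2 = 12% of 14 L = 14*12/100 = 42/25 L
Total solute = 5 + 42/25 = 167/25 L
Total volume = 10 + 14 = 24 L
Final concentration = 167/25/24 * 100 = 27.83%

27.83


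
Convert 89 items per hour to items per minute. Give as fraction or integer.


Converting from per hour to per minute
Rate = 89 items per hour
Divide by 60: 89/60
= 89/60 items per minute

89/60


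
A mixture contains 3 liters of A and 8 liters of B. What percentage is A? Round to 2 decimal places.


Volume of A = 3 L
Volume of B = 8 L
Total volume = 3 + 8 = 11 L
Percentage of A = (3/11) * 100
= 27.27%

27.27


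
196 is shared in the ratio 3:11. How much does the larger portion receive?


Total parts = 3 + 11 = 14
Value per part = 196 / 14 = 14
First share = 3 * 14 = 42
Second share = 11 * 14 = 154
Larger share = 154

154


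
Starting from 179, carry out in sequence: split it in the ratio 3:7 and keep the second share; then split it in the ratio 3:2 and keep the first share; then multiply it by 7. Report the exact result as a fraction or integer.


Start with 179.
Step 1: Split 3:7, second share = 179 * 7/10 = 1253/10
Step 2: Split 3:2, first share = 1253/10 * 3/5 = 3759/50
Step 3: Multiply by 7: 3759/50 * 7 = 26313/50
Final result = 26313/50

26313/50


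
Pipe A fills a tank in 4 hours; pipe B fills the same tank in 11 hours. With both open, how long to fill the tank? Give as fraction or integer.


Rate of A = 1/4 job per hour
Rate of B = 1/11 job per hour
Combined rate = 1/4 + 1/11
Find common denominator: (11 + 4)/(4*11) = 15/44
Combined rate = 15/44 job per hour
Time together = 1 / (15/44) = 44/15 hours

44/15


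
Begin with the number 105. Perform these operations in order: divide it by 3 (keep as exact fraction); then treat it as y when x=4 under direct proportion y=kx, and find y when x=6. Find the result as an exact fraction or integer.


Start with 105.
Step 1: Divide by 3: 105 / 3 = 35
Step 2: Direct prop: k = (35)/4; new y = k*6 = 35*6/4 = 105/2
Final result = 105/2

105/2


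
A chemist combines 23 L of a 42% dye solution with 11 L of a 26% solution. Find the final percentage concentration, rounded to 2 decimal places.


Solute in mixture 1 = 42% of 23 L = 23*42/100 = 483/50 L
Solute in mixture 2 = 26% of 11 L = 11*26/100 = 143/50 L
Total solute = 483/50 + 143/50 = 313/25 L
Total volume = 23 + 11 = 34 L
Final concentration = 313/25/34 * 100 = 36.82%

36.82


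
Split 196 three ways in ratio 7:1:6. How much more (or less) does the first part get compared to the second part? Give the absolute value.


Total parts = 7 + 1 + 6 = 14
Value per part = 196 / 14 = 14
Shares: 7*14=98, 1*14=14, 6*14=84
First share = 98, second share = 14
Difference = |98 - 14| = 84

84


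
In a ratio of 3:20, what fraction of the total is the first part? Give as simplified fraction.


Total parts = 3 + 20 = 23
First part fraction = 3/23
Simplify: 3/23 = 3/23

3/23


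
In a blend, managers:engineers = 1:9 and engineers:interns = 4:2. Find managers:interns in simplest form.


Given a:b = 1:9 and b:c = 4:2
Make b consistent. Multiply first ratio by 4: a:b = 4:36
Multiply second ratio by 9: b:c = 36:18
Now b = 36 in both, so a:b:c = 4:36:18
Therefore a:c = 4:18
Simplify by GCD: a:c = 2:9

2:9


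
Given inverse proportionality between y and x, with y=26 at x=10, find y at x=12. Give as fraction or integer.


Inverse proportion: y = k/x
Find k: k = 10 * 26 = 260
Compute y at x=12: y = 260/12
y = 65/3

65/3


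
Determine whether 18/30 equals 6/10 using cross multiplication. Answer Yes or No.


Cross multiply to check 18/30 = 6/10
Left cross product: 18 * 10 = 180
Right cross product: 30 * 6 = 180
180 = 180
Equal, so proportions match => Yes

Yes


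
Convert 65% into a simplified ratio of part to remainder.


Part = 65%, Remainder = 35%
Ratio = 65:35
GCD(65, 35) = 5
Simplify: 13:7 = 13:7

13:7


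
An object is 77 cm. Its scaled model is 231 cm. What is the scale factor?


Original length = 77 cm
Scaled length = 231 cm
Scale factor = 231 / 77
= 3

3


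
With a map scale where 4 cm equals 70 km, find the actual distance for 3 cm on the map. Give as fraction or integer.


Map scale: 4 cm = 70 km
Measured distance on map = 3 cm
Set up proportion: 3 * 70 / 4
= 210 / 4
= 105/2 km

105/2


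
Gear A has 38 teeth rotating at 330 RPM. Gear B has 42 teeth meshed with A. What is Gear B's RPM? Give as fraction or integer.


Gear ratio: teeth_A * RPM_A = teeth_B * RPM_B
38 * 330 = 42 * RPM_B
12540 = 42 * RPM_B
RPM_B = 12540 / 42
RPM_B = 2090/7

2090/7


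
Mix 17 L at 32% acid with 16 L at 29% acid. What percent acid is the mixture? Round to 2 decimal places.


Solute in mixture 1 = 32% of 17 L = 17*32/100 = 136/25 L
Solute in mixture 2 = 29% of 16 L = 16*29/100 = 116/25 L
Total solute = 136/25 + 116/25 = 252/25 L
Total volume = 17 + 16 = 33 L
Final concentration = 252/25/33 * 100 = 30.55%

30.55


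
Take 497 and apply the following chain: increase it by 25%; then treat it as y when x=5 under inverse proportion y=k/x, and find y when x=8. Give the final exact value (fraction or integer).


Start with 497.
Step 1: Increase by 25%: 497 * 125/100 = 2485/4
Step 2: Inverse prop: k = (2485/4)*5; new y = k/8 = 2485/4*5/8 = 12425/32
Final result = 12425/32

12425/32


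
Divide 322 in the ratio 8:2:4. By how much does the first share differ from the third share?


Total parts = 8 + 2 + 4 = 14
Value per part = 322 / 14 = 23
Shares: 8*23=184, 2*23=46, 4*23=92
First share = 184, third share = 92
Difference = |184 - 92| = 92

92


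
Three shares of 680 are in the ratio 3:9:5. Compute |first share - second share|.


Total parts = 3 + 9 + 5 = 17
Value per part = 680 / 17 = 40
Shares: 3*40=120, 9*40=360, 5*40=200
First share = 120, second share = 360
Difference = |120 - 360| = 240

240


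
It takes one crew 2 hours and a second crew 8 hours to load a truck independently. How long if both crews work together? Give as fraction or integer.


Rate of A = 1/2 job per hour
Rate of B = 1/8 job per hour
Combined rate = 1/2 + 1/8
Find common denominator: (8 + 2)/(2*8) = 10/16
Combined rate = 5/8 job per hour
Time together = 1 / (5/8) = 8/5 hours

8/5


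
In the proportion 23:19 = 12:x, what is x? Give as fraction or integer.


Setting up: 23/19 = 12/x
Cross multiply: 23 * x = 19 * 12
23x = 228
x = 228/23
x = 228/23

228/23


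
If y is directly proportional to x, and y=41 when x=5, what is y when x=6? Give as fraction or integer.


Direct proportion: y = kx
Find k: k = 41/5 = 41/5
Compute y at x=6: y = 41/5 * 6
y = 246/5

246/5


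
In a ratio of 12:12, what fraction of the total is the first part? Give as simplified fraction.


Total parts = 12 + 12 = 24
First part fraction = 12/24
Simplify: 12/24 = 1/2

1/2


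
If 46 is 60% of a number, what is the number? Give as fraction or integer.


Given: 46 is 60% of the whole
Set up: 46 = 60/100 * whole
whole = 46 * 100 / 60
whole = 4600 / 60
whole = 230/3

230/3


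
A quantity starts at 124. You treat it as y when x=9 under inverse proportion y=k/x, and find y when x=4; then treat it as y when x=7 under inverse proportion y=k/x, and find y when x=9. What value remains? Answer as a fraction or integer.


Start with 124.
Step 1: Inverse prop: k = (124)*9; new y = k/4 = 124*9/4 = 279
Step 2: Inverse prop: k = (279)*7; new y = k/9 = 279*7/9 = 217
Final result = 217

217


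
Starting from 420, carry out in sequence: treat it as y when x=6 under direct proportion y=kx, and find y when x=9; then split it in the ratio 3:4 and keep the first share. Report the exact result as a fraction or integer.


Start with 420.
Step 1: Direct prop: k = (420)/6; new y = k*9 = 420*9/6 = 630
Step 2: Split 3:4, first share = 630 * 3/7 = 270
Final result = 270

270


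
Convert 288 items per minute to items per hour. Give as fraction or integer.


Converting from per minute to per hour
Rate = 288 items per minute
Multiply by 60: 288 * 60
= 17280 items per hour

17280


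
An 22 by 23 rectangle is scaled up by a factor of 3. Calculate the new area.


Original dimensions: 22 x 23
Enlargement factor = 3
New width = 22 * 3 = 66
New height = 23 * 3 = 69
New area = 66 * 69 = 4554

4554


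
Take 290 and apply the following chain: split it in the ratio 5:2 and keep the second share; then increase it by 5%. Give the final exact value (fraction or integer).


Start with 290.
Step 1: Split 5:2, second share = 290 * 2/7 = 580/7
Step 2: Increase by 5%: 580/7 * 105/100 = 87
Final result = 87

87


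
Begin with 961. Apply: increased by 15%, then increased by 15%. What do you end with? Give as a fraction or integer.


Start: 961
Step 1: increase by 15% => multiply by 115/100
  961 * 115/100 = 22103/20
Step 2: increase by 15% => multiply by 115/100
  22103/20 * 115/100 = 508369/400
Final value = 508369/400

508369/400


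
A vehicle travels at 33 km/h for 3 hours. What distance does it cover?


Using distance = speed * time
Speed = 33 km/h
Time = 3 hours
Distance = 33 * 3
= 99 km

99


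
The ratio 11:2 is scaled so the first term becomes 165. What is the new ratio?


Original ratio: 11:2
First term target: 165
Scale factor = 165 / 11 = 15
Multiply second term: 2 * 15 = 30
Equivalent ratio = 165:30

165:30


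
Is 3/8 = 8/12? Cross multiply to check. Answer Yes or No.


Cross multiply to check 3/8 = 8/12
Left cross product: 3 * 12 = 36
Right cross product: 8 * 8 = 64
36 != 64
Not equal, so proportions differ => No

No


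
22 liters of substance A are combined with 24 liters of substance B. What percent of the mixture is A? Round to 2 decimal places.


Volume of A = 22 L
Volume of B = 24 L
Total volume = 22 + 24 = 46 L
Percentage of A = (22/46) * 100
= 47.83%

47.83


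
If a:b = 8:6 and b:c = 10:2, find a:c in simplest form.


Given a:b = 8:6 and b:c = 10:2
Make b consistent. Multiply first ratio by 10: a:b = 80:60
Multiply second ratio by 6: b:c = 60:12
Now b = 60 in both, so a:b:c = 80:60:12
Therefore a:c = 80:12
Simplify by GCD: a:c = 20:3

20:3


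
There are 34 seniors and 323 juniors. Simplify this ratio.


Find GCD(34, 323)
GCD = 17
Divide both by 17: 34/17 = 2, 323/17 = 19
Simplified ratio = 2:19

2:19


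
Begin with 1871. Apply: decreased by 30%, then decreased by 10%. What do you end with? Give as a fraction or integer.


Start: 1871
Step 1: decrease by 30% => multiply by 70/100
  1871 * 70/100 = 13097/10
Step 2: decrease by 10% => multiply by 90/100
  13097/10 * 90/100 = 117873/100
Final value = 117873/100

117873/100


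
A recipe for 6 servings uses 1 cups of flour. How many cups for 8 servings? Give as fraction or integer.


Original: 1 cups for 6 servings
Target servings = 8
Scaling factor = 8/6
New amount = 1 * 8/6
= 8/6
= 4/3 cups

4/3


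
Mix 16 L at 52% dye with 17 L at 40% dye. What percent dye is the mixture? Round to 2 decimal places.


Solute in mixture 1 = 52% of 16 L = 16*52/100 = 208/25 L
Solute in mixture 2 = 40% of 17 L = 17*40/100 = 34/5 L
Total solute = 208/25 + 34/5 = 378/25 L
Total volume = 16 + 17 = 33 L
Final concentration = 378/25/33 * 100 = 45.82%

45.82


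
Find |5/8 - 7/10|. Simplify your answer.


Simplify: 5/8 = 5/8 and 7/10 = 7/10
Find common denominator: LCD = 40
Convert: 25/40 and 28/40
Difference = |25 - 28|/40 = 3/40
Simplified = 3/40

3/40


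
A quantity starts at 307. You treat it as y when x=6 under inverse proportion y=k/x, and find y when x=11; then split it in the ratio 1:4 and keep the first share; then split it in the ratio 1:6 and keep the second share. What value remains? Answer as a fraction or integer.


Start with 307.
Step 1: Inverse prop: k = (307)*6; new y = k/11 = 307*6/11 = 1842/11
Step 2: Split 1:4, first share = 1842/11 * 1/5 = 1842/55
Step 3: Split 1:6, second share = 1842/55 * 6/7 = 11052/385
Final result = 11052/385

11052/385


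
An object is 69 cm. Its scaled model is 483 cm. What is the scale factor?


Original length = 69 cm
Scaled length = 483 cm
Scale factor = 483 / 69
= 7

7


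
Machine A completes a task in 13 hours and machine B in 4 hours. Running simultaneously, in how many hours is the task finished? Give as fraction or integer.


Rate of A = 1/13 job per hour
Rate of B = 1/4 job per hour
Combined rate = 1/13 + 1/4
Find common denominator: (4 + 13)/(13*4) = 17/52
Combined rate = 17/52 job per hour
Time together = 1 / (17/52) = 52/17 hours

52/17


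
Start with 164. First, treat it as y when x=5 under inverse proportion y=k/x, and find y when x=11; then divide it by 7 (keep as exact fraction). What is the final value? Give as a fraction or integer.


Start with 164.
Step 1: Inverse prop: k = (164)*5; new y = k/11 = 164*5/11 = 820/11
Step 2: Divide by 7: 820/11 / 7 = 820/77
Final result = 820/77

820/77


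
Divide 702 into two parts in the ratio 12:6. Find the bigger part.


Total parts = 12 + 6 = 18
Value per part = 702 / 18 = 39
First share = 12 * 39 = 468
Second share = 6 * 39 = 234
Larger share = 468

468


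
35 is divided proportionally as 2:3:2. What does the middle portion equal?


Ratio = 2:3:2
Total parts = 2 + 3 + 2 = 7
Value per part = 35 / 7 = 5
First share = 2 * 5 = 10
Middle share = 3 * 5 = 15
Third share = 2 * 5 = 10

15


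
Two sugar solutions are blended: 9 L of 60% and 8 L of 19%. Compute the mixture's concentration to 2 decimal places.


Solute in mixture 1 = 60% of 9 L = 9*60/100 = 27/5 L
Solute in mixture 2 = 19% of 8 L = 8*19/100 = 38/25 L
Total solute = 27/5 + 38/25 = 173/25 L
Total volume = 9 + 8 = 17 L
Final concentration = 173/25/17 * 100 = 40.71%

40.71


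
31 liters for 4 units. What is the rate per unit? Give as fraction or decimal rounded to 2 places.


Total liters = 31
Number of units = 4
Unit rate = 31 / 4
= 7.75 liters per unit

7.75


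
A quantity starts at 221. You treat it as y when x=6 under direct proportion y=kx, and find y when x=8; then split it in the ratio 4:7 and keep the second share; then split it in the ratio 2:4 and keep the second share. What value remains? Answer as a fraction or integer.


Start with 221.
Step 1: Direct prop: k = (221)/6; new y = k*8 = 221*8/6 = 884/3
Step 2: Split 4:7, second share = 884/3 * 7/11 = 6188/33
Step 3: Split 2:4, second share = 6188/33 * 4/6 = 12376/99
Final result = 12376/99

12376/99


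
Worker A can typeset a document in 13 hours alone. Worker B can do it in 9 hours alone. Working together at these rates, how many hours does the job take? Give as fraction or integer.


Rate of A = 1/13 job per hour
Rate of B = 1/9 job per hour
Combined rate = 1/13 + 1/9
Find common denominator: (9 + 13)/(13*9) = 22/117
Combined rate = 22/117 job per hour
Time together = 1 / (22/117) = 117/22 hours

117/22


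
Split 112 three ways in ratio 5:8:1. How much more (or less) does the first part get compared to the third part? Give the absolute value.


Total parts = 5 + 8 + 1 = 14
Value per part = 112 / 14 = 8
Shares: 5*8=40, 8*8=64, 1*8=8
First share = 40, third share = 8
Difference = |40 - 8| = 32

32


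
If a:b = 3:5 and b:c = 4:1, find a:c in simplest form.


Given a:b = 3:5 and b:c = 4:1
Make b consistent. Multiply first ratio by 4: a:b = 12:20
Multiply second ratio by 5: b:c = 20:5
Now b = 20 in both, so a:b:c = 12:20:5
Therefore a:c = 12:5
Simplify by GCD: a:c = 12:5

12:5


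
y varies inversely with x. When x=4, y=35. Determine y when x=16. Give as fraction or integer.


Inverse proportion: y = k/x
Find k: k = 4 * 35 = 140
Compute y at x=16: y = 140/16
y = 35/4

35/4


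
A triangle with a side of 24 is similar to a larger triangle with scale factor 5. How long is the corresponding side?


Similar triangles have proportional sides
Scale factor = 5
Smaller side = 24
Corresponding larger side = 24 * 5
= 120

120


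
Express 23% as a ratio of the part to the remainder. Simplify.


Part = 23%, Remainder = 77%
Ratio = 23:77
GCD(23, 77) = 1
Simplify: 23:77 = 23:77

23:77


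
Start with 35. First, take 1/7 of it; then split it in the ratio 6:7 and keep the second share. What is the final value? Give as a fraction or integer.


Start with 35.
Step 1: Take 1/7: 35 * 1/7 = 5
Step 2: Split 6:7, second share = 5 * 7/13 = 35/13
Final result = 35/13

35/13


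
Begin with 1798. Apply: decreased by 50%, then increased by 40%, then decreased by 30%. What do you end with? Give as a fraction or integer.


Start: 1798
Step 1: decrease by 50% => multiply by 50/100
  1798 * 50/100 = 899
Step 2: increase by 40% => multiply by 140/100
  899 * 140/100 = 6293/5
Step 3: decrease by 30% => multiply by 70/100
  6293/5 * 70/100 = 44051/50
Final value = 44051/50

44051/50


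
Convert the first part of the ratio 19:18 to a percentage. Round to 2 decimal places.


Total parts = 19 + 18 = 37
First part fraction = 19/37
Percentage = (19/37) * 100
= 0.513514 * 100
= 51.35%

51.35


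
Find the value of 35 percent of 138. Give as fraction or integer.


Compute 35% of 138
Convert percentage: 35% = 35/100
Multiply: 138 * 35/100
= 4830/100
= 483/10

483/10


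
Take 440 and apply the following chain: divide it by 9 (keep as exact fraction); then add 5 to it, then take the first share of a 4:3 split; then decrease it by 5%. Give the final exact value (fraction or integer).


Start with 440.
Step 1: Divide by 9: 440 / 9 = 440/9
Step 2: Add 5: 440/9+5=485/9; split 4:3 first = 485/9*4/7 = 1940/63
Step 3: Decrease by 5%: 1940/63 * 95/100 = 1843/63
Final result = 1843/63

1843/63


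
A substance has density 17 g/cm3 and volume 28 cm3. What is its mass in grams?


Using mass = density * volume
Density = 17 g/cm3
Volume = 28 cm3
Mass = 17 * 28
= 476 g

476


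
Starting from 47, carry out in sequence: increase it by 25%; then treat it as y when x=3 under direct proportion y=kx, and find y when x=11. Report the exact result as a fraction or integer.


Start with 47.
Step 1: Increase by 25%: 47 * 125/100 = 235/4
Step 2: Direct prop: k = (235/4)/3; new y = k*11 = 235/4*11/3 = 2585/12
Final result = 2585/12

2585/12


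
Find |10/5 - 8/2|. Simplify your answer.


Simplify: 10/5 = 2 and 8/2 = 4
Find common denominator: LCD = 1
Convert: 2/1 and 4/1
Difference = |2 - 4|/1 = 2/1
Simplified = 2

2


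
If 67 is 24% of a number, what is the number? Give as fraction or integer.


Given: 67 is 24% of the whole
Set up: 67 = 24/100 * whole
whole = 67 * 100 / 24
whole = 6700 / 24
whole = 1675/6

1675/6


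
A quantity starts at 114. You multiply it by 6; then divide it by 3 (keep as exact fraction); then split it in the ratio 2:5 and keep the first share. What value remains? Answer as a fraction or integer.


Start with 114.
Step 1: Multiply by 6: 114 * 6 = 684
Step 2: Divide by 3: 684 / 3 = 228
Step 3: Split 2:5, first share = 228 * 2/7 = 456/7
Final result = 456/7

456/7


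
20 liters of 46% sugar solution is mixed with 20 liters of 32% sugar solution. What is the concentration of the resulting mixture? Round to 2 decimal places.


Solute in mixture 1 = 46% of 20 L = 20*46/100 = 46/5 L
Solute in mixture 2 = 32% of 20 L = 20*32/100 = 32/5 L
Total solute = 46/5 + 32/5 = 78/5 L
Total volume = 20 + 20 = 40 L
Final concentration = 78/5/40 * 100 = 39.00%

39.00


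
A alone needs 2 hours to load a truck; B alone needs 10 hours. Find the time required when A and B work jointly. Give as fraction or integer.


Rate of A = 1/2 job per hour
Rate of B = 1/10 job per hour
Combined rate = 1/2 + 1/10
Find common denominator: (10 + 2)/(2*10) = 12/20
Combined rate = 3/5 job per hour
Time together = 1 / (3/5) = 5/3 hours

5/3


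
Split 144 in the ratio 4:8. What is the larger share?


Total parts = 4 + 8 = 12
Value per part = 144 / 12 = 12
First share = 4 * 12 = 48
Second share = 8 * 12 = 96
Larger share = 96

96


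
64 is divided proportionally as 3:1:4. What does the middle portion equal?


Ratio = 3:1:4
Total parts = 3 + 1 + 4 = 8
Value per part = 64 / 8 = 8
First share = 3 * 8 = 24
Middle share = 1 * 8 = 8
Third share = 4 * 8 = 32

8


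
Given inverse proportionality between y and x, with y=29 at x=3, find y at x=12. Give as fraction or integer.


Inverse proportion: y = k/x
Find k: k = 3 * 29 = 87
Compute y at x=12: y = 87/12
y = 29/4

29/4


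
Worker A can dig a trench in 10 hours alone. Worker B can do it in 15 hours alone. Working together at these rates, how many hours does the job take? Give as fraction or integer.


Rate of A = 1/10 job per hour
Rate of B = 1/15 job per hour
Combined rate = 1/10 + 1/15
Find common denominator: (15 + 10)/(10*15) = 25/150
Combined rate = 1/6 job per hour
Time together = 1 / (1/6) = 6 hours

6


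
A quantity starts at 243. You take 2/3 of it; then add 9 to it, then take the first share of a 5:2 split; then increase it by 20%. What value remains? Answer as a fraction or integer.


Start with 243.
Step 1: Take 2/3: 243 * 2/3 = 162
Step 2: Add 9: 162+9=171; split 5:2 first = 171*5/7 = 855/7
Step 3: Increase by 20%: 855/7 * 120/100 = 1026/7
Final result = 1026/7

1026/7


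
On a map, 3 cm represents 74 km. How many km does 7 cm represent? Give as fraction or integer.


Map scale: 3 cm = 74 km
Measured distance on map = 7 cm
Set up proportion: 7 * 74 / 3
= 518 / 3
= 518/3 km

518/3


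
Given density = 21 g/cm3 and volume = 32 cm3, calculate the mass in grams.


Using mass = density * volume
Density = 21 g/cm3
Volume = 32 cm3
Mass = 21 * 32
= 672 g

672


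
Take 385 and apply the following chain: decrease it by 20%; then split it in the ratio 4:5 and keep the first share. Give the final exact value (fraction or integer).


Start with 385.
Step 1: Decrease by 20%: 385 * 80/100 = 308
Step 2: Split 4:5, first share = 308 * 4/9 = 1232/9
Final result = 1232/9

1232/9


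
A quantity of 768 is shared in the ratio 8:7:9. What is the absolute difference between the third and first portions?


Total parts = 8 + 7 + 9 = 24
Value per part = 768 / 24 = 32
Shares: 8*32=256, 7*32=224, 9*32=288
Third share = 288, first share = 256
Difference = |288 - 256| = 32

32


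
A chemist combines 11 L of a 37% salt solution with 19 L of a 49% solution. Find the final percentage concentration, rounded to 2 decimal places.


Solute in mixture 1 = 37% of 11 L = 11*37/100 = 407/100 L
Solute in mixture 2 = 49% of 19 L = 19*49/100 = 931/100 L
Total solute = 407/100 + 931/100 = 669/50 L
Total volume = 11 + 19 = 30 L
Final concentration = 669/50/30 * 100 = 44.60%

44.60


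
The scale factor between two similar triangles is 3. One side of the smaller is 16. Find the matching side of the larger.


Similar triangles have proportional sides
Scale factor = 3
Smaller side = 16
Corresponding larger side = 16 * 3
= 48

48


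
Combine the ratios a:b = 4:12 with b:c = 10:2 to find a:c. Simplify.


Given a:b = 4:12 and b:c = 10:2
Make b consistent. Multiply first ratio by 10: a:b = 40:120
Multiply second ratio by 12: b:c = 120:24
Now b = 120 in both, so a:b:c = 40:120:24
Therefore a:c = 40:24
Simplify by GCD: a:c = 5:3

5:3


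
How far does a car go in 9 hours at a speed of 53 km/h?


Using distance = speed * time
Speed = 53 km/h
Time = 9 hours
Distance = 53 * 9
= 477 km

477


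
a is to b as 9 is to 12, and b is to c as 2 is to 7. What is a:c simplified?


Given a:b = 9:12 and b:c = 2:7
Make b consistent. Multiply first ratio by 2: a:b = 18:24
Multiply second ratio by 12: b:c = 24:84
Now b = 24 in both, so a:b:c = 18:24:84
Therefore a:c = 18:84
Simplify by GCD: a:c = 3:14

3:14


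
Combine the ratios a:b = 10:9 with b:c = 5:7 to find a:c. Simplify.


Given a:b = 10:9 and b:c = 5:7
Make b consistent. Multiply first ratio by 5: a:b = 50:45
Multiply second ratio by 9: b:c = 45:63
Now b = 45 in both, so a:b:c = 50:45:63
Therefore a:c = 50:63
Simplify by GCD: a:c = 50:63

50:63


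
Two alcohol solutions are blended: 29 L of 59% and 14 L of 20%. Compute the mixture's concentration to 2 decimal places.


Solute in mixture 1 = 59% of 29 L = 29*59/100 = 1711/100 L
Solute in mixture 2 = 20% of 14 L = 14*20/100 = 14/5 L
Total solute = 1711/100 + 14/5 = 1991/100 L
Total volume = 29 + 14 = 43 L
Final concentration = 1991/100/43 * 100 = 46.30%

46.30


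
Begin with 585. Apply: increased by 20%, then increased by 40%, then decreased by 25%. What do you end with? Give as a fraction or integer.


Start: 585
Step 1: increase by 20% => multiply by 120/100
  585 * 120/100 = 702
Step 2: increase by 40% => multiply by 140/100
  702 * 140/100 = 4914/5
Step 3: decrease by 25% => multiply by 75/100
  4914/5 * 75/100 = 7371/10
Final value = 7371/10

7371/10


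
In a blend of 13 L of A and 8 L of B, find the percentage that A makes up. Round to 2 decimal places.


Volume of A = 13 L
Volume of B = 8 L
Total volume = 13 + 8 = 21 L
Percentage of A = (13/21) * 100
= 61.90%

61.90


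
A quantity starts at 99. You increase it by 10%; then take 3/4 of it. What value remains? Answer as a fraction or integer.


Start with 99.
Step 1: Increase by 10%: 99 * 110/100 = 1089/10
Step 2: Take 3/4: 1089/10 * 3/4 = 3267/40
Final result = 3267/40

3267/40


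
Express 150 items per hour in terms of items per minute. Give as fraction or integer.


Converting from per hour to per minute
Rate = 150 items per hour
Divide by 60: 150/60
= 5/2 items per minute

5/2


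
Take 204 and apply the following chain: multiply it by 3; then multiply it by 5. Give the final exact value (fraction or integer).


Start with 204.
Step 1: Multiply by 3: 204 * 3 = 612
Step 2: Multiply by 5: 612 * 5 = 3060
Final result = 3060

3060


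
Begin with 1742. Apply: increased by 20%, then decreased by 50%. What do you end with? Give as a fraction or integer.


Start: 1742
Step 1: increase by 20% => multiply by 120/100
  1742 * 120/100 = 10452/5
Step 2: decrease by 50% => multiply by 50/100
  10452/5 * 50/100 = 5226/5
Final value = 5226/5

5226/5


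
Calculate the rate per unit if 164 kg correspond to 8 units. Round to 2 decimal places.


Total kg = 164
Number of units = 8
Unit rate = 164 / 8
= 20.50 kg per unit

20.50


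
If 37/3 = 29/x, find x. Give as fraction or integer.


Setting up: 37/3 = 29/x
Cross multiply: 37 * x = 3 * 29
37x = 87
x = 87/37
x = 87/37

87/37


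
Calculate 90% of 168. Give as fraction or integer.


Compute 90% of 168
Convert percentage: 90% = 90/100
Multiply: 168 * 90/100
= 15120/100
= 756/5

756/5


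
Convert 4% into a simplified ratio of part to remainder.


Part = 4%, Remainder = 96%
Ratio = 4:96
GCD(4, 96) = 4
Simplify: 1:24 = 1:24

1:24


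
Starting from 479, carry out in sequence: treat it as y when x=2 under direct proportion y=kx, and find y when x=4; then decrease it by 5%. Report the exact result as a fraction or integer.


Start with 479.
Step 1: Direct prop: k = (479)/2; new y = k*4 = 479*4/2 = 958
Step 2: Decrease by 5%: 958 * 95/100 = 9101/10
Final result = 9101/10

9101/10
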